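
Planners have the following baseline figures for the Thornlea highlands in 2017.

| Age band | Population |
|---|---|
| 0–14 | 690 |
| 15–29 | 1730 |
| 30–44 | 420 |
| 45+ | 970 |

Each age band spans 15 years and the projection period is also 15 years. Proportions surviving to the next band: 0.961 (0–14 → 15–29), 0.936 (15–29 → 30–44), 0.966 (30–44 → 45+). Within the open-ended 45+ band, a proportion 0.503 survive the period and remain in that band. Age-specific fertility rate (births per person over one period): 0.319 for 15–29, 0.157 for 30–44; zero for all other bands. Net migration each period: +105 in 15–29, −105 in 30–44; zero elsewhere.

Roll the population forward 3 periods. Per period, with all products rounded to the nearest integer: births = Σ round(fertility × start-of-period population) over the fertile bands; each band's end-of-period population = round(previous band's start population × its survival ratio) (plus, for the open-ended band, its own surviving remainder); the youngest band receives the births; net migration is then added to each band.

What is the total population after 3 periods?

— Period 1 —
Births: 1730 × 0.319 = 552  |  420 × 0.157 = 66 — total 618
15–29: 690 × 0.961 = 663
30–44: 1730 × 0.936 = 1619
45+: 420 × 0.966 + 970 × 0.503 = 406 + 488 = 894
Net migration: 15–29 + 105 → 768; 30–44 − 105 → 1514
Population now: 0–14=618, 15–29=768, 30–44=1514, 45+=894
— Period 2 —
Births: 768 × 0.319 = 245  |  1514 × 0.157 = 238 — total 483
15–29: 618 × 0.961 = 594
30–44: 768 × 0.936 = 719
45+: 1514 × 0.966 + 894 × 0.503 = 1463 + 450 = 1913
Net migration: 15–29 + 105 → 699; 30–44 − 105 → 614
Population now: 0–14=483, 15–29=699, 30–44=614, 45+=1913
— Period 3 —
Births: 699 × 0.319 = 223  |  614 × 0.157 = 96 — total 319
15–29: 483 × 0.961 = 464
30–44: 699 × 0.936 = 654
45+: 614 × 0.966 + 1913 × 0.503 = 593 + 962 = 1555
Net migration: 15–29 + 105 → 569; 30–44 − 105 → 549
Population now: 0–14=319, 15–29=569, 30–44=549, 45+=1555
Total after period 3: 319 + 569 + 549 + 1555 = 2992

2992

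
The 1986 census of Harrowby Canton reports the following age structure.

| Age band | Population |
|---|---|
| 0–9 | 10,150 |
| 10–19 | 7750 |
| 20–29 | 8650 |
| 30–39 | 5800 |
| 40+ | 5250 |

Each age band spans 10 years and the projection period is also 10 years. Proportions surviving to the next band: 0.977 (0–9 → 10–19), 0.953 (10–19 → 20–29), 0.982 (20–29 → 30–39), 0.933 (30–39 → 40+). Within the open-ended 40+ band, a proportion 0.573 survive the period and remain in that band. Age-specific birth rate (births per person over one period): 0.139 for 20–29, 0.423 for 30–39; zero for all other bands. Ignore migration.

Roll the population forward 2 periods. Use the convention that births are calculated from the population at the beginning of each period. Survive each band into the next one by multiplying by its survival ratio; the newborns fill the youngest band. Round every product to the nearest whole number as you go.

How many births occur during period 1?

(Groups numbered youngest = 1 to oldest = 5.)
Period 1.
Births: 8650 × 0.139 = 1202  |  5800 × 0.423 = 2453 — total 3655
Group 2: 10150 × 0.977 = 9917
Group 3: 7750 × 0.953 = 7386
Group 4: 8650 × 0.982 = 8494
Group 5: 5800 × 0.933 + 5250 × 0.573 = 5411 + 3008 = 8419
→ [3655, 9917, 7386, 8494, 8419]

3655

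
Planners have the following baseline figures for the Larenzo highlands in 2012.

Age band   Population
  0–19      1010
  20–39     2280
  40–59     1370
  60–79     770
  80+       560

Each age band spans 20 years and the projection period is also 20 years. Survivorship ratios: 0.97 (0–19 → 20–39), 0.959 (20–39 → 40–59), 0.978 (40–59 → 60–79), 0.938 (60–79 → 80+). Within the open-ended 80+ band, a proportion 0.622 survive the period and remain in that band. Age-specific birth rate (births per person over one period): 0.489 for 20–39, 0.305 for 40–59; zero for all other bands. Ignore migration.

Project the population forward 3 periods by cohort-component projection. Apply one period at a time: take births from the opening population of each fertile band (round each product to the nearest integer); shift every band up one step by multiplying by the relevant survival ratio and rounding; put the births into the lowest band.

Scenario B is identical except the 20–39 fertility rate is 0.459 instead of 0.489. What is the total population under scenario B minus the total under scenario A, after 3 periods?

— Period 1 —
Births: 2280 × 0.489 = 1115  |  1370 × 0.305 = 418 → 1533
20–39: 1010 × 0.97 = 980
40–59: 2280 × 0.959 = 2187
60–79: 1370 × 0.978 = 1340
80+: 770 × 0.938 + 560 × 0.622 = 722 + 348 = 1070
Giving 1533 / 980 / 2187 / 1340 / 1070.
— Period 2 —
Births: 980 × 0.489 = 479  |  2187 × 0.305 = 667 → 1146
20–39: 1533 × 0.97 = 1487
40–59: 980 × 0.959 = 940
60–79: 2187 × 0.978 = 2139
80+: 1340 × 0.938 + 1070 × 0.622 = 1257 + 666 = 1923
Giving 1146 / 1487 / 940 / 2139 / 1923.
— Period 3 —
Births: 1487 × 0.489 = 727  |  940 × 0.305 = 287 → 1014
20–39: 1146 × 0.97 = 1112
40–59: 1487 × 0.959 = 1426
60–79: 940 × 0.978 = 919
80+: 2139 × 0.938 + 1923 × 0.622 = 2006 + 1196 = 3202
Giving 1014 / 1112 / 1426 / 919 / 3202.
Scenario A total after 3 periods: 7673
Scenario B projection —
— Period 1 —
Births: 2280 × 0.459 = 1047  |  1370 × 0.305 = 418 → 1465
20–39: 1010 × 0.97 = 980
40–59: 2280 × 0.959 = 2187
60–79: 1370 × 0.978 = 1340
80+: 770 × 0.938 + 560 × 0.622 = 722 + 348 = 1070
Giving 1465 / 980 / 2187 / 1340 / 1070.
— Period 2 —
Births: 980 × 0.459 = 450  |  2187 × 0.305 = 667 → 1117
20–39: 1465 × 0.97 = 1421
40–59: 980 × 0.959 = 940
60–79: 2187 × 0.978 = 2139
80+: 1340 × 0.938 + 1070 × 0.622 = 1257 + 666 = 1923
Giving 1117 / 1421 / 940 / 2139 / 1923.
— Period 3 —
Births: 1421 × 0.459 = 652  |  940 × 0.305 = 287 → 939
20–39: 1117 × 0.97 = 1083
40–59: 1421 × 0.959 = 1363
60–79: 940 × 0.978 = 919
80+: 2139 × 0.938 + 1923 × 0.622 = 2006 + 1196 = 3202
Giving 939 / 1083 / 1363 / 919 / 3202.
Scenario B total after 3 periods: 7506
Difference B − A = 7506 − 7673 = -167

-167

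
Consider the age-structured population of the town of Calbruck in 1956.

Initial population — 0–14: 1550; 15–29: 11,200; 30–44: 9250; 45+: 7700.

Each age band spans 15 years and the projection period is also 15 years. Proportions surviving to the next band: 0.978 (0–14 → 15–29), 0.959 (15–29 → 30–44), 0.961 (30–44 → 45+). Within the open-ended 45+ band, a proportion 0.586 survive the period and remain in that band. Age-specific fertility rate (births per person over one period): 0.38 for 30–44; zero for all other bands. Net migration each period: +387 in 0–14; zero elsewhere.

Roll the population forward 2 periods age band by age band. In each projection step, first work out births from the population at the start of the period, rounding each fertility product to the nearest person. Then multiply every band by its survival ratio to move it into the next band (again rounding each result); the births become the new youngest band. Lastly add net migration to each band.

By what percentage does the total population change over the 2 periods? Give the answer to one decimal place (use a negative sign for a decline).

-6.0

(Groups numbered youngest = 1 to oldest = 4.)
Period 1:
Births: 9250 * 0.38 = 3515
Group 2: 1550 * 0.978 = 1516
Group 3: 11200 * 0.959 = 10741
Group 4: 9250 * 0.961 + 7700 * 0.586 = 8889 + 4512 = 13401
Net migration: Group 1 + 387 → 3902
End of period: [3902, 1516, 10741, 13401]
Period 2:
Births: 10741 * 0.38 = 4082
Group 2: 3902 * 0.978 = 3816
Group 3: 1516 * 0.959 = 1454
Group 4: 10741 * 0.961 + 13401 * 0.586 = 10322 + 7853 = 18175
Net migration: Group 1 + 387 → 4469
End of period: [4469, 3816, 1454, 18175]
Total: 29700 → 27914; change = -1786; percentage change = -6.0%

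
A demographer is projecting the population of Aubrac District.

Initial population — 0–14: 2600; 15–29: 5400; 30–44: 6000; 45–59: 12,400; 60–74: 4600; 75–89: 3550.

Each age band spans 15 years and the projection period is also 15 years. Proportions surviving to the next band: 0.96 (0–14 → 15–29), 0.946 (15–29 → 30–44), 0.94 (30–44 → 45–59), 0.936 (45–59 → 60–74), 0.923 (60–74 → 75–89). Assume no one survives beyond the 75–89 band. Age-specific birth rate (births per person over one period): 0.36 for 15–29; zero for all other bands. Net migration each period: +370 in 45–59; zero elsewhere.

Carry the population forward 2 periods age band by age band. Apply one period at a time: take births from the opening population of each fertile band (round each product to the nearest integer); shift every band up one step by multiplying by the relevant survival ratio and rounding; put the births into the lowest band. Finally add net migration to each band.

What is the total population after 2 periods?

26635

Let group 1 be 0–14 through group 6 = 75–89.
Period 1.
Births: 5400 × 0.36 = 1944
Group 2: 2600 × 0.96 = 2496
Group 3: 5400 × 0.946 = 5108
Group 4: 6000 × 0.94 = 5640
Group 5: 12400 × 0.936 = 11606
Group 6: 4600 × 0.923 = 4246
Net migration: Group 4 + 370 → 6010
→ [1944, 2496, 5108, 6010, 11606, 4246]
Period 2.
Births: 2496 × 0.36 = 899
Group 2: 1944 × 0.96 = 1866
Group 3: 2496 × 0.946 = 2361
Group 4: 5108 × 0.94 = 4802
Group 5: 6010 × 0.936 = 5625
Group 6: 11606 × 0.923 = 10712
Net migration: Group 4 + 370 → 5172
→ [899, 1866, 2361, 5172, 5625, 10712]
Total after period 2: 899 + 1866 + 2361 + 5172 + 5625 + 10712 = 26635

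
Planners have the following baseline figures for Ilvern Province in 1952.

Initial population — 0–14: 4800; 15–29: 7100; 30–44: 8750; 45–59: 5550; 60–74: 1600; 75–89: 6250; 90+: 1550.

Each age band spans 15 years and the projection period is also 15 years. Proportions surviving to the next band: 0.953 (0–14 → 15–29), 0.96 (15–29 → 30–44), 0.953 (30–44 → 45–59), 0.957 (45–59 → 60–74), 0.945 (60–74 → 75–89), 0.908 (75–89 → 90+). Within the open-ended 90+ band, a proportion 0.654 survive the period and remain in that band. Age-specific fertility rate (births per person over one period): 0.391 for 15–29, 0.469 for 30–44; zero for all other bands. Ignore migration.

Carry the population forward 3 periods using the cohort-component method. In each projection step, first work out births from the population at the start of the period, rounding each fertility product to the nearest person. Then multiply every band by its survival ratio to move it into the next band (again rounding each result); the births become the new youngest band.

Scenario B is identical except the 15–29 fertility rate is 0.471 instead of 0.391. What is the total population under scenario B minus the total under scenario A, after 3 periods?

After projecting period 1:
Births: 7100 × 0.391 = 2776  |  8750 × 0.469 = 4104 → 6880
15–29: 4800 × 0.953 = 4574
30–44: 7100 × 0.96 = 6816
45–59: 8750 × 0.953 = 8339
60–74: 5550 × 0.957 = 5311
75–89: 1600 × 0.945 = 1512
90+: 6250 × 0.908 + 1550 × 0.654 = 5675 + 1014 = 6689
Population now: 0–14=6880, 15–29=4574, 30–44=6816, 45–59=8339, 60–74=5311, 75–89=1512, 90+=6689
After projecting period 2:
Births: 4574 × 0.391 = 1788  |  6816 × 0.469 = 3197 → 4985
15–29: 6880 × 0.953 = 6557
30–44: 4574 × 0.96 = 4391
45–59: 6816 × 0.953 = 6496
60–74: 8339 × 0.957 = 7980
75–89: 5311 × 0.945 = 5019
90+: 1512 × 0.908 + 6689 × 0.654 = 1373 + 4375 = 5748
Population now: 0–14=4985, 15–29=6557, 30–44=4391, 45–59=6496, 60–74=7980, 75–89=5019, 90+=5748
After projecting period 3:
Births: 6557 × 0.391 = 2564  |  4391 × 0.469 = 2059 → 4623
15–29: 4985 × 0.953 = 4751
30–44: 6557 × 0.96 = 6295
45–59: 4391 × 0.953 = 4185
60–74: 6496 × 0.957 = 6217
75–89: 7980 × 0.945 = 7541
90+: 5019 × 0.908 + 5748 × 0.654 = 4557 + 3759 = 8316
Population now: 0–14=4623, 15–29=4751, 30–44=6295, 45–59=4185, 60–74=6217, 75–89=7541, 90+=8316
Scenario A total after 3 periods: 41928
Scenario B projection —
After projecting period 1:
Births: 7100 × 0.471 = 3344  |  8750 × 0.469 = 4104 → 7448
15–29: 4800 × 0.953 = 4574
30–44: 7100 × 0.96 = 6816
45–59: 8750 × 0.953 = 8339
60–74: 5550 × 0.957 = 5311
75–89: 1600 × 0.945 = 1512
90+: 6250 × 0.908 + 1550 × 0.654 = 5675 + 1014 = 6689
Population now: 0–14=7448, 15–29=4574, 30–44=6816, 45–59=8339, 60–74=5311, 75–89=1512, 90+=6689
After projecting period 2:
Births: 4574 × 0.471 = 2154  |  6816 × 0.469 = 3197 → 5351
15–29: 7448 × 0.953 = 7098
30–44: 4574 × 0.96 = 4391
45–59: 6816 × 0.953 = 6496
60–74: 8339 × 0.957 = 7980
75–89: 5311 × 0.945 = 5019
90+: 1512 × 0.908 + 6689 × 0.654 = 1373 + 4375 = 5748
Population now: 0–14=5351, 15–29=7098, 30–44=4391, 45–59=6496, 60–74=7980, 75–89=5019, 90+=5748
After projecting period 3:
Births: 7098 × 0.471 = 3343  |  4391 × 0.469 = 2059 → 5402
15–29: 5351 × 0.953 = 5100
30–44: 7098 × 0.96 = 6814
45–59: 4391 × 0.953 = 4185
60–74: 6496 × 0.957 = 6217
75–89: 7980 × 0.945 = 7541
90+: 5019 × 0.908 + 5748 × 0.654 = 4557 + 3759 = 8316
Population now: 0–14=5402, 15–29=5100, 30–44=6814, 45–59=4185, 60–74=6217, 75–89=7541, 90+=8316
Scenario B total after 3 periods: 43575
Difference B − A = 43575 − 41928 = 1647

1647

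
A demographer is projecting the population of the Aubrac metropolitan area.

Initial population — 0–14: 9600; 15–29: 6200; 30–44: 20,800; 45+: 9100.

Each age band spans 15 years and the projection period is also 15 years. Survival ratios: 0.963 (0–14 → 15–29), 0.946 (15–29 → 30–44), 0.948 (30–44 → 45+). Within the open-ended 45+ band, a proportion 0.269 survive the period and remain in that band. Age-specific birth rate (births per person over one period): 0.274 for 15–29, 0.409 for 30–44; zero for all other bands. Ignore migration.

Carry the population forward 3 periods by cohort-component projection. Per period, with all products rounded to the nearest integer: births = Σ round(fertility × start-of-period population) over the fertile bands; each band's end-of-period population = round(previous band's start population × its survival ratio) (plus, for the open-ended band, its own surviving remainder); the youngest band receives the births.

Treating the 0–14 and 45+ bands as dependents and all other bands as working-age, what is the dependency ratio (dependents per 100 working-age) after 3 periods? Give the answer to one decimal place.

125.7

[period 1]
Births: 6200 × 0.274 = 1699 ; 20800 × 0.409 = 8507 → total 10206
15–29: 9600 × 0.963 = 9245
30–44: 6200 × 0.946 = 5865
45+: 20800 × 0.948 + 9100 × 0.269 = 19718 + 2448 = 22166
End of period: [10206, 9245, 5865, 22166]
[period 2]
Births: 9245 × 0.274 = 2533 ; 5865 × 0.409 = 2399 → total 4932
15–29: 10206 × 0.963 = 9828
30–44: 9245 × 0.946 = 8746
45+: 5865 × 0.948 + 22166 × 0.269 = 5560 + 5963 = 11523
End of period: [4932, 9828, 8746, 11523]
[period 3]
Births: 9828 × 0.274 = 2693 ; 8746 × 0.409 = 3577 → total 6270
15–29: 4932 × 0.963 = 4750
30–44: 9828 × 0.946 = 9297
45+: 8746 × 0.948 + 11523 × 0.269 = 8291 + 3100 = 11391
End of period: [6270, 4750, 9297, 11391]
Dependents (band 0–14 + band 45+) = 6270 + 11391 = 17661; working-age = 14047; ratio = 17661/14047 × 100 = 125.7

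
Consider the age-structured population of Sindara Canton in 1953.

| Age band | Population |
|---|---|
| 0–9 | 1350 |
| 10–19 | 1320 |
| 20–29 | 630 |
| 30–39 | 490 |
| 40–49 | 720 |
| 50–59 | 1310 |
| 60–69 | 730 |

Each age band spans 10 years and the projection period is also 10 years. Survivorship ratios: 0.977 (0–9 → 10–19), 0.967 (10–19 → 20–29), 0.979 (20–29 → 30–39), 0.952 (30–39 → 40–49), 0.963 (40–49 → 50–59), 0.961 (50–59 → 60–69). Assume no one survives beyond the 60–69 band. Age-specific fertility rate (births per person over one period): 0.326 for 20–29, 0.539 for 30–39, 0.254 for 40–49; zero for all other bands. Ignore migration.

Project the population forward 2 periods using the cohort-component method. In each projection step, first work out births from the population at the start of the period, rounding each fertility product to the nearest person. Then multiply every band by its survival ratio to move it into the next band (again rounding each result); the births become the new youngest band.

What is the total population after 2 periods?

(Bands numbered youngest = 1 to oldest = 7.)
— Period 1 —
Births: 630 × 0.326 = 205 ; 490 × 0.539 = 264 ; 720 × 0.254 = 183 → 652
Band 2: 1350 × 0.977 = 1319
Band 3: 1320 × 0.967 = 1276
Band 4: 630 × 0.979 = 617
Band 5: 490 × 0.952 = 466
Band 6: 720 × 0.963 = 693
Band 7: 1310 × 0.961 = 1259
→ [652, 1319, 1276, 617, 466, 693, 1259]
— Period 2 —
Births: 1276 × 0.326 = 416 ; 617 × 0.539 = 333 ; 466 × 0.254 = 118 → 867
Band 2: 652 × 0.977 = 637
Band 3: 1319 × 0.967 = 1275
Band 4: 1276 × 0.979 = 1249
Band 5: 617 × 0.952 = 587
Band 6: 466 × 0.963 = 449
Band 7: 693 × 0.961 = 666
→ [867, 637, 1275, 1249, 587, 449, 666]
Total after period 2: 867 + 637 + 1275 + 1249 + 587 + 449 + 666 = 5730

5730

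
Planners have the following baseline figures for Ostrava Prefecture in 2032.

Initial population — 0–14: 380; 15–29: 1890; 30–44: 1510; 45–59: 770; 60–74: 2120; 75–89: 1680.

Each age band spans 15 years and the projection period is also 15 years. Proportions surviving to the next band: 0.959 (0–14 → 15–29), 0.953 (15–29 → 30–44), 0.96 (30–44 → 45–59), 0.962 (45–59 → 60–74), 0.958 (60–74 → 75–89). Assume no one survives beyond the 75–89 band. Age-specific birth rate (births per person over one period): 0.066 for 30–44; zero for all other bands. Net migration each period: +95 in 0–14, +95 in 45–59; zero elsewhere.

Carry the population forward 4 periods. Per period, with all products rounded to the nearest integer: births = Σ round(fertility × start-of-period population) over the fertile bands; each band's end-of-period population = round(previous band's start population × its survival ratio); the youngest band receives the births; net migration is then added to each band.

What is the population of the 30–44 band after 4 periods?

Numbering the groups 1..6 from youngest to oldest:
After projecting period 1:
Births: 1510 × 0.066 = 100
Group 2: 380 × 0.959 = 364
Group 3: 1890 × 0.953 = 1801
Group 4: 1510 × 0.96 = 1450
Group 5: 770 × 0.962 = 741
Group 6: 2120 × 0.958 = 2031
Net migration: Group 1 + 95 → 195; Group 4 + 95 → 1545
Population now: 0–14=195, 15–29=364, 30–44=1801, 45–59=1545, 60–74=741, 75–89=2031
After projecting period 2:
Births: 1801 × 0.066 = 119
Group 2: 195 × 0.959 = 187
Group 3: 364 × 0.953 = 347
Group 4: 1801 × 0.96 = 1729
Group 5: 1545 × 0.962 = 1486
Group 6: 741 × 0.958 = 710
Net migration: Group 1 + 95 → 214; Group 4 + 95 → 1824
Population now: 0–14=214, 15–29=187, 30–44=347, 45–59=1824, 60–74=1486, 75–89=710
After projecting period 3:
Births: 347 × 0.066 = 23
Group 2: 214 × 0.959 = 205
Group 3: 187 × 0.953 = 178
Group 4: 347 × 0.96 = 333
Group 5: 1824 × 0.962 = 1755
Group 6: 1486 × 0.958 = 1424
Net migration: Group 1 + 95 → 118; Group 4 + 95 → 428
Population now: 0–14=118, 15–29=205, 30–44=178, 45–59=428, 60–74=1755, 75–89=1424
After projecting period 4:
Births: 178 × 0.066 = 12
Group 2: 118 × 0.959 = 113
Group 3: 205 × 0.953 = 195
Group 4: 178 × 0.96 = 171
Group 5: 428 × 0.962 = 412
Group 6: 1755 × 0.958 = 1681
Net migration: Group 1 + 95 → 107; Group 4 + 95 → 266
Population now: 0–14=107, 15–29=113, 30–44=195, 45–59=266, 60–74=412, 75–89=1681

195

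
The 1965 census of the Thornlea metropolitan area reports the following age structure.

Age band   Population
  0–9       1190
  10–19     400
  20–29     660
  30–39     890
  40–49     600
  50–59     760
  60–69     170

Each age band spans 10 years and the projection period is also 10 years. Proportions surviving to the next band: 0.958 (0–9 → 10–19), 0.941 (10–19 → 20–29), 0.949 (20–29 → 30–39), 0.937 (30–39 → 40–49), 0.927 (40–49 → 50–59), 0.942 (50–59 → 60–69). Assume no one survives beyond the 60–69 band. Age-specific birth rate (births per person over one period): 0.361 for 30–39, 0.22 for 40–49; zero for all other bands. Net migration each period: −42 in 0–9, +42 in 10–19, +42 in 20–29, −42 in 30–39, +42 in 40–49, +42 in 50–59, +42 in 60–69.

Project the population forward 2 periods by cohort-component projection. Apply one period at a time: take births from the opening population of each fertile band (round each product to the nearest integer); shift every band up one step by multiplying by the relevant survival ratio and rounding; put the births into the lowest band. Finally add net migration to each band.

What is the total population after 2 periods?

Call the groups 1 to 7, youngest first.
[period 1]
Births: 890 × 0.361 = 321, 600 × 0.22 = 132 ⇒ total 453
Group 2: 1190 × 0.958 = 1140
Group 3: 400 × 0.941 = 376
Group 4: 660 × 0.949 = 626
Group 5: 890 × 0.937 = 834
Group 6: 600 × 0.927 = 556
Group 7: 760 × 0.942 = 716
Net migration: Group 1 − 42 → 411; Group 2 + 42 → 1182; Group 3 + 42 → 418; Group 4 − 42 → 584; Group 5 + 42 → 876; Group 6 + 42 → 598; Group 7 + 42 → 758
End of period: [411, 1182, 418, 584, 876, 598, 758]
[period 2]
Births: 584 × 0.361 = 211, 876 × 0.22 = 193 ⇒ total 404
Group 2: 411 × 0.958 = 394
Group 3: 1182 × 0.941 = 1112
Group 4: 418 × 0.949 = 397
Group 5: 584 × 0.937 = 547
Group 6: 876 × 0.927 = 812
Group 7: 598 × 0.942 = 563
Net migration: Group 1 − 42 → 362; Group 2 + 42 → 436; Group 3 + 42 → 1154; Group 4 − 42 → 355; Group 5 + 42 → 589; Group 6 + 42 → 854; Group 7 + 42 → 605
End of period: [362, 436, 1154, 355, 589, 854, 605]
Total after period 2: 362 + 436 + 1154 + 355 + 589 + 854 + 605 = 4355

4355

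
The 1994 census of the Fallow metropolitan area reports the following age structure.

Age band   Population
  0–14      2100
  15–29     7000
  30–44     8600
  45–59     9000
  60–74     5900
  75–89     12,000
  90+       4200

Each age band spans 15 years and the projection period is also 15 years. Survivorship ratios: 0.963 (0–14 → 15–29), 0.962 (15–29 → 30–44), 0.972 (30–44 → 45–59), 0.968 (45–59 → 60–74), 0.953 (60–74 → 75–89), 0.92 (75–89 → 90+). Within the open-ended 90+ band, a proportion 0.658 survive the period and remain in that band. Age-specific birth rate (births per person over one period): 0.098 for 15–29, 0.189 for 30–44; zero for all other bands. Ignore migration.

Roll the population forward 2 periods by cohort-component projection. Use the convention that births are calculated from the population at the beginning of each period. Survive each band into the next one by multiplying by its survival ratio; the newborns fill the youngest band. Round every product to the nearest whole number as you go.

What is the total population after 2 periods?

(Groups numbered youngest = 1 to oldest = 7.)
Period 1.
Births: 7000 * 0.098 = 686, 8600 * 0.189 = 1625 → total 2311
Group 2: 2100 * 0.963 = 2022
Group 3: 7000 * 0.962 = 6734
Group 4: 8600 * 0.972 = 8359
Group 5: 9000 * 0.968 = 8712
Group 6: 5900 * 0.953 = 5623
Group 7: 12000 * 0.92 + 4200 * 0.658 = 11040 + 2764 = 13804
→ [2311, 2022, 6734, 8359, 8712, 5623, 13804]
Period 2.
Births: 2022 * 0.098 = 198, 6734 * 0.189 = 1273 → total 1471
Group 2: 2311 * 0.963 = 2225
Group 3: 2022 * 0.962 = 1945
Group 4: 6734 * 0.972 = 6545
Group 5: 8359 * 0.968 = 8092
Group 6: 8712 * 0.953 = 8303
Group 7: 5623 * 0.92 + 13804 * 0.658 = 5173 + 9083 = 14256
→ [1471, 2225, 1945, 6545, 8092, 8303, 14256]
Total after period 2: 1471 + 2225 + 1945 + 6545 + 8092 + 8303 + 14256 = 42837

42837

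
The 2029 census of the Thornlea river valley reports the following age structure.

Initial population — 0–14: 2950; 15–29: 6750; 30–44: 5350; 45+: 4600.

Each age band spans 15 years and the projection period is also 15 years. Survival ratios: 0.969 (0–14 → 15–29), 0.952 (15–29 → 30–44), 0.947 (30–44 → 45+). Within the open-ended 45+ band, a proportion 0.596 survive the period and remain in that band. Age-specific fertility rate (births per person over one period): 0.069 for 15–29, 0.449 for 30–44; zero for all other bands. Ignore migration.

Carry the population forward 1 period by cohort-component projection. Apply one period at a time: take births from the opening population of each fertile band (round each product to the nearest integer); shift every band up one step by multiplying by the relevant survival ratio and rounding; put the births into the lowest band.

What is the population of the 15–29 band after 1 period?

Let group 1 be 0–14 through group 4 = 45+.
— Period 1 —
Births: 6750 * 0.069 = 466, 5350 * 0.449 = 2402 — total 2868
Group 2: 2950 * 0.969 = 2859
Group 3: 6750 * 0.952 = 6426
Group 4: 5350 * 0.947 + 4600 * 0.596 = 5066 + 2742 = 7808
End of period: [2868, 2859, 6426, 7808]

2859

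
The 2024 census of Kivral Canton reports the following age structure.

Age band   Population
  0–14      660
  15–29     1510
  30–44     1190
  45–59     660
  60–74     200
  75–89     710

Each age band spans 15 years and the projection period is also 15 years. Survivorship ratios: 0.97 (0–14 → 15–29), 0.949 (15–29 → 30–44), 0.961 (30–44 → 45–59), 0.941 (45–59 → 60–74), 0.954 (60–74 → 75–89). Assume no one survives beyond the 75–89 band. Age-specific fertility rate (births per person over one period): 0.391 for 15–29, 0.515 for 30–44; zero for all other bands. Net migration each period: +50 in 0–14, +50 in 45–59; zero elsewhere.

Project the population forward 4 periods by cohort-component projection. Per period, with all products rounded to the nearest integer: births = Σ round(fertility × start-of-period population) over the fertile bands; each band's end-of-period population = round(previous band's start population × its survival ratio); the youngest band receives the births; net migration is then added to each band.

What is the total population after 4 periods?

5842

Period 1:
Births: 1510 × 0.391 = 590  |  1190 × 0.515 = 613 ⇒ total 1203
15–29: 660 × 0.97 = 640
30–44: 1510 × 0.949 = 1433
45–59: 1190 × 0.961 = 1144
60–74: 660 × 0.941 = 621
75–89: 200 × 0.954 = 191
Net migration: 0–14 + 50 → 1253; 45–59 + 50 → 1194
→ [1253, 640, 1433, 1194, 621, 191]
Period 2:
Births: 640 × 0.391 = 250  |  1433 × 0.515 = 738 ⇒ total 988
15–29: 1253 × 0.97 = 1215
30–44: 640 × 0.949 = 607
45–59: 1433 × 0.961 = 1377
60–74: 1194 × 0.941 = 1124
75–89: 621 × 0.954 = 592
Net migration: 0–14 + 50 → 1038; 45–59 + 50 → 1427
→ [1038, 1215, 607, 1427, 1124, 592]
Period 3:
Births: 1215 × 0.391 = 475  |  607 × 0.515 = 313 ⇒ total 788
15–29: 1038 × 0.97 = 1007
30–44: 1215 × 0.949 = 1153
45–59: 607 × 0.961 = 583
60–74: 1427 × 0.941 = 1343
75–89: 1124 × 0.954 = 1072
Net migration: 0–14 + 50 → 838; 45–59 + 50 → 633
→ [838, 1007, 1153, 633, 1343, 1072]
Period 4:
Births: 1007 × 0.391 = 394  |  1153 × 0.515 = 594 ⇒ total 988
15–29: 838 × 0.97 = 813
30–44: 1007 × 0.949 = 956
45–59: 1153 × 0.961 = 1108
60–74: 633 × 0.941 = 596
75–89: 1343 × 0.954 = 1281
Net migration: 0–14 + 50 → 1038; 45–59 + 50 → 1158
→ [1038, 813, 956, 1158, 596, 1281]
Total after period 4: 1038 + 813 + 956 + 1158 + 596 + 1281 = 5842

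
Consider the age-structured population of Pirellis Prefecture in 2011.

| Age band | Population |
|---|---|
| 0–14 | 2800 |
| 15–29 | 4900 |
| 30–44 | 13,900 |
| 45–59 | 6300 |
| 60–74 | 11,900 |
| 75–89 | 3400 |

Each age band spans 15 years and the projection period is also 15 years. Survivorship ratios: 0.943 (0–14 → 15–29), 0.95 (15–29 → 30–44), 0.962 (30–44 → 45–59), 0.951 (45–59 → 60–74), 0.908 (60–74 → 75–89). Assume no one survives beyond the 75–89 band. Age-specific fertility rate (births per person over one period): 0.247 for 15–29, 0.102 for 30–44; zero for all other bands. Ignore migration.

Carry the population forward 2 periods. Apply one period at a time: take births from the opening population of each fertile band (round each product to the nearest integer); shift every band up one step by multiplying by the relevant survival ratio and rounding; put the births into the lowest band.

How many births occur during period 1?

After projecting period 1:
Births: 4900 * 0.247 = 1210 ; 13900 * 0.102 = 1418 ⇒ total 2628
15–29: 2800 * 0.943 = 2640
30–44: 4900 * 0.95 = 4655
45–59: 13900 * 0.962 = 13372
60–74: 6300 * 0.951 = 5991
75–89: 11900 * 0.908 = 10805
Population now: 0–14=2628, 15–29=2640, 30–44=4655, 45–59=13372, 60–74=5991, 75–89=10805

2628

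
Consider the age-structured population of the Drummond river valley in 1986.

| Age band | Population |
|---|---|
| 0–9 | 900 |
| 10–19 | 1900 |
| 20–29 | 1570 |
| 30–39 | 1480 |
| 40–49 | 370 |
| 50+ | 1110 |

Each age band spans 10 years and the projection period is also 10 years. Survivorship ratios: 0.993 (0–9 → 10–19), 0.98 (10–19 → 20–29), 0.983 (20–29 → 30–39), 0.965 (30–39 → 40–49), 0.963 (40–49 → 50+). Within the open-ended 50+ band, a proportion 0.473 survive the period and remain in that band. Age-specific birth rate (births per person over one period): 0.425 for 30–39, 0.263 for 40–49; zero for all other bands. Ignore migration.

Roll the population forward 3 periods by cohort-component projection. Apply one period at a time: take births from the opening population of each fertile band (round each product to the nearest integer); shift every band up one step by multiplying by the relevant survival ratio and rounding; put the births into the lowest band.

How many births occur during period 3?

1170

— Period 1 —
Births: 1480 × 0.425 = 629  |  370 × 0.263 = 97 → 726
10–19: 900 × 0.993 = 894
20–29: 1900 × 0.98 = 1862
30–39: 1570 × 0.983 = 1543
40–49: 1480 × 0.965 = 1428
50+: 370 × 0.963 + 1110 × 0.473 = 356 + 525 = 881
→ [726, 894, 1862, 1543, 1428, 881]
— Period 2 —
Births: 1543 × 0.425 = 656  |  1428 × 0.263 = 376 → 1032
10–19: 726 × 0.993 = 721
20–29: 894 × 0.98 = 876
30–39: 1862 × 0.983 = 1830
40–49: 1543 × 0.965 = 1489
50+: 1428 × 0.963 + 881 × 0.473 = 1375 + 417 = 1792
→ [1032, 721, 876, 1830, 1489, 1792]
— Period 3 —
Births: 1830 × 0.425 = 778  |  1489 × 0.263 = 392 → 1170
10–19: 1032 × 0.993 = 1025
20–29: 721 × 0.98 = 707
30–39: 876 × 0.983 = 861
40–49: 1830 × 0.965 = 1766
50+: 1489 × 0.963 + 1792 × 0.473 = 1434 + 848 = 2282
→ [1170, 1025, 707, 861, 1766, 2282]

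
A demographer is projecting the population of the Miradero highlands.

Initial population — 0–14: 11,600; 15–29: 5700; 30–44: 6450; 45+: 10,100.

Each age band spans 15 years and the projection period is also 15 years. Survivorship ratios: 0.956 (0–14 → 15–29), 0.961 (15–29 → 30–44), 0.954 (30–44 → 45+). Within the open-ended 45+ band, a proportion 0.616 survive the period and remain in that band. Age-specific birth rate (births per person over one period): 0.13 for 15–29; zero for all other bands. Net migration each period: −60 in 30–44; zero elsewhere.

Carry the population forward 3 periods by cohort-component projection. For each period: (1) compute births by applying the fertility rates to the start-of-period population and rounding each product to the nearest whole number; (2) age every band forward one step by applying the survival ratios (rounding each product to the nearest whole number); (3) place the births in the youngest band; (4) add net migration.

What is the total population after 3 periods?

Call the groups 1 to 4, youngest first.
Period 1:
Births: 5700 * 0.13 = 741
Group 2: 11600 * 0.956 = 11090
Group 3: 5700 * 0.961 = 5478
Group 4: 6450 * 0.954 + 10100 * 0.616 = 6153 + 6222 = 12375
Net migration: Group 3 − 60 → 5418
Giving 741 / 11090 / 5418 / 12375.
Period 2:
Births: 11090 * 0.13 = 1442
Group 2: 741 * 0.956 = 708
Group 3: 11090 * 0.961 = 10657
Group 4: 5418 * 0.954 + 12375 * 0.616 = 5169 + 7623 = 12792
Net migration: Group 3 − 60 → 10597
Giving 1442 / 708 / 10597 / 12792.
Period 3:
Births: 708 * 0.13 = 92
Group 2: 1442 * 0.956 = 1379
Group 3: 708 * 0.961 = 680
Group 4: 10597 * 0.954 + 12792 * 0.616 = 10110 + 7880 = 17990
Net migration: Group 3 − 60 → 620
Giving 92 / 1379 / 620 / 17990.
Total after period 3: 92 + 1379 + 620 + 17990 = 20081

20081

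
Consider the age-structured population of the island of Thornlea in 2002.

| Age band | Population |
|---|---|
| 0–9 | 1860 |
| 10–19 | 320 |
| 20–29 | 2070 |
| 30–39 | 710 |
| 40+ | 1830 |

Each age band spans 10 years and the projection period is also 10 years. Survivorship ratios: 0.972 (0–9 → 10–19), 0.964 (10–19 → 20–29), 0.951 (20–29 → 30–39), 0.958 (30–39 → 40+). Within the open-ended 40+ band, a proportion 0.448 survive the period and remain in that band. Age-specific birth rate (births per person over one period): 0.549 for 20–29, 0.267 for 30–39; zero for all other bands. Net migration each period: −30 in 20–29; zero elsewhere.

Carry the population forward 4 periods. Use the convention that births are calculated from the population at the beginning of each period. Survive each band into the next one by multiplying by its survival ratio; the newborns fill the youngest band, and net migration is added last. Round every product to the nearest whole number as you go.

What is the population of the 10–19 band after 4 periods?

Let group 1 be 0–9 through group 5 = 40+.
After projecting period 1:
Births: 2070 * 0.549 = 1136  |  710 * 0.267 = 190 → total 1326
Group 2: 1860 * 0.972 = 1808
Group 3: 320 * 0.964 = 308
Group 4: 2070 * 0.951 = 1969
Group 5: 710 * 0.958 + 1830 * 0.448 = 680 + 820 = 1500
Net migration: Group 3 − 30 → 278
→ [1326, 1808, 278, 1969, 1500]
After projecting period 2:
Births: 278 * 0.549 = 153  |  1969 * 0.267 = 526 → total 679
Group 2: 1326 * 0.972 = 1289
Group 3: 1808 * 0.964 = 1743
Group 4: 278 * 0.951 = 264
Group 5: 1969 * 0.958 + 1500 * 0.448 = 1886 + 672 = 2558
Net migration: Group 3 − 30 → 1713
→ [679, 1289, 1713, 264, 2558]
After projecting period 3:
Births: 1713 * 0.549 = 940  |  264 * 0.267 = 70 → total 1010
Group 2: 679 * 0.972 = 660
Group 3: 1289 * 0.964 = 1243
Group 4: 1713 * 0.951 = 1629
Group 5: 264 * 0.958 + 2558 * 0.448 = 253 + 1146 = 1399
Net migration: Group 3 − 30 → 1213
→ [1010, 660, 1213, 1629, 1399]
After projecting period 4:
Births: 1213 * 0.549 = 666  |  1629 * 0.267 = 435 → total 1101
Group 2: 1010 * 0.972 = 982
Group 3: 660 * 0.964 = 636
Group 4: 1213 * 0.951 = 1154
Group 5: 1629 * 0.958 + 1399 * 0.448 = 1561 + 627 = 2188
Net migration: Group 3 − 30 → 606
→ [1101, 982, 606, 1154, 2188]

982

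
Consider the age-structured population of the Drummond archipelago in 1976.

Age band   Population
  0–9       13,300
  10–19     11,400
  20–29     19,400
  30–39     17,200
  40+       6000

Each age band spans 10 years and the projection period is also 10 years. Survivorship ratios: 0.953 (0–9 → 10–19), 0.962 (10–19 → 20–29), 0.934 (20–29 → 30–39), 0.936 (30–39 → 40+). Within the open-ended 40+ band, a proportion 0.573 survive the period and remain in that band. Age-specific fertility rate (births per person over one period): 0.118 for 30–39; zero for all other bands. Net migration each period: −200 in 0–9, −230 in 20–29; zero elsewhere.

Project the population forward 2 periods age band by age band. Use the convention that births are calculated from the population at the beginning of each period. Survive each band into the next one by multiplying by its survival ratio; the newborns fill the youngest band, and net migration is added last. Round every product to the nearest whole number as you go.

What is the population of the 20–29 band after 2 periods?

[period 1]
Births: 17200 * 0.118 = 2030
10–19: 13300 * 0.953 = 12675
20–29: 11400 * 0.962 = 10967
30–39: 19400 * 0.934 = 18120
40+: 17200 * 0.936 + 6000 * 0.573 = 16099 + 3438 = 19537
Net migration: 0–9 − 200 → 1830; 20–29 − 230 → 10737
Population now: 0–9=1830, 10–19=12675, 20–29=10737, 30–39=18120, 40+=19537
[period 2]
Births: 18120 * 0.118 = 2138
10–19: 1830 * 0.953 = 1744
20–29: 12675 * 0.962 = 12193
30–39: 10737 * 0.934 = 10028
40+: 18120 * 0.936 + 19537 * 0.573 = 16960 + 11195 = 28155
Net migration: 0–9 − 200 → 1938; 20–29 − 230 → 11963
Population now: 0–9=1938, 10–19=1744, 20–29=11963, 30–39=10028, 40+=28155

11963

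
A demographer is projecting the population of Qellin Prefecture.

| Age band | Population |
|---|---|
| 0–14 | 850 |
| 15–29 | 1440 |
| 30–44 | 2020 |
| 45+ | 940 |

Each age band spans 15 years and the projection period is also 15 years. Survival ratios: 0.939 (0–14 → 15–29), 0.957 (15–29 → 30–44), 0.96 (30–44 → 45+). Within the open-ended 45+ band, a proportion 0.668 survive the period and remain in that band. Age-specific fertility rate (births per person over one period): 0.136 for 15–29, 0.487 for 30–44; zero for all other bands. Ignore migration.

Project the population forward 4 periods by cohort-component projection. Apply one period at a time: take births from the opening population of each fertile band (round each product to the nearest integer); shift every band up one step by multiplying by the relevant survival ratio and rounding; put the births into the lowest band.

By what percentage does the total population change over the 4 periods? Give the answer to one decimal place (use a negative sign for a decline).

-11.0

— Period 1 —
Births: 1440 × 0.136 = 196, 2020 × 0.487 = 984 — total 1180
15–29: 850 × 0.939 = 798
30–44: 1440 × 0.957 = 1378
45+: 2020 × 0.96 + 940 × 0.668 = 1939 + 628 = 2567
End of period: [1180, 798, 1378, 2567]
— Period 2 —
Births: 798 × 0.136 = 109, 1378 × 0.487 = 671 — total 780
15–29: 1180 × 0.939 = 1108
30–44: 798 × 0.957 = 764
45+: 1378 × 0.96 + 2567 × 0.668 = 1323 + 1715 = 3038
End of period: [780, 1108, 764, 3038]
— Period 3 —
Births: 1108 × 0.136 = 151, 764 × 0.487 = 372 — total 523
15–29: 780 × 0.939 = 732
30–44: 1108 × 0.957 = 1060
45+: 764 × 0.96 + 3038 × 0.668 = 733 + 2029 = 2762
End of period: [523, 732, 1060, 2762]
— Period 4 —
Births: 732 × 0.136 = 100, 1060 × 0.487 = 516 — total 616
15–29: 523 × 0.939 = 491
30–44: 732 × 0.957 = 701
45+: 1060 × 0.96 + 2762 × 0.668 = 1018 + 1845 = 2863
End of period: [616, 491, 701, 2863]
Total: 5250 → 4671; change = -579; percentage change = -11.0%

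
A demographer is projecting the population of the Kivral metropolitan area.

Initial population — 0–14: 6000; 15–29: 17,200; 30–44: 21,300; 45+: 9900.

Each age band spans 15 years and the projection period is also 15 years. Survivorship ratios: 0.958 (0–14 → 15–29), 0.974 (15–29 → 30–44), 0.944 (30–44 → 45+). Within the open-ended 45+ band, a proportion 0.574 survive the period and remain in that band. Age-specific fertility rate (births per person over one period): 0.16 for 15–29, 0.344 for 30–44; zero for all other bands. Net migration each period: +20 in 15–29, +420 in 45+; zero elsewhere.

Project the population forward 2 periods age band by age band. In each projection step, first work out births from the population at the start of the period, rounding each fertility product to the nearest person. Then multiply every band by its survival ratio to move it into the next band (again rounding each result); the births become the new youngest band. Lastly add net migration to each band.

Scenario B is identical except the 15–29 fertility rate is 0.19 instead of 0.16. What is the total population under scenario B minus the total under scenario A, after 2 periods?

(Bands numbered youngest = 1 to oldest = 4.)
After projecting period 1:
Births: 17200 × 0.16 = 2752 ; 21300 × 0.344 = 7327 — total 10079
Band 2: 6000 × 0.958 = 5748
Band 3: 17200 × 0.974 = 16753
Band 4: 21300 × 0.944 + 9900 × 0.574 = 20107 + 5683 = 25790
Net migration: Band 2 + 20 → 5768; Band 4 + 420 → 26210
Giving 10079 / 5768 / 16753 / 26210.
After projecting period 2:
Births: 5768 × 0.16 = 923 ; 16753 × 0.344 = 5763 — total 6686
Band 2: 10079 × 0.958 = 9656
Band 3: 5768 × 0.974 = 5618
Band 4: 16753 × 0.944 + 26210 × 0.574 = 15815 + 15045 = 30860
Net migration: Band 2 + 20 → 9676; Band 4 + 420 → 31280
Giving 6686 / 9676 / 5618 / 31280.
Scenario A total after 2 periods: 53260
Scenario B projection —
After projecting period 1:
Births: 17200 × 0.19 = 3268 ; 21300 × 0.344 = 7327 — total 10595
Band 2: 6000 × 0.958 = 5748
Band 3: 17200 × 0.974 = 16753
Band 4: 21300 × 0.944 + 9900 × 0.574 = 20107 + 5683 = 25790
Net migration: Band 2 + 20 → 5768; Band 4 + 420 → 26210
Giving 10595 / 5768 / 16753 / 26210.
After projecting period 2:
Births: 5768 × 0.19 = 1096 ; 16753 × 0.344 = 5763 — total 6859
Band 2: 10595 × 0.958 = 10150
Band 3: 5768 × 0.974 = 5618
Band 4: 16753 × 0.944 + 26210 × 0.574 = 15815 + 15045 = 30860
Net migration: Band 2 + 20 → 10170; Band 4 + 420 → 31280
Giving 6859 / 10170 / 5618 / 31280.
Scenario B total after 2 periods: 53927
Difference B − A = 53927 − 53260 = 667

667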